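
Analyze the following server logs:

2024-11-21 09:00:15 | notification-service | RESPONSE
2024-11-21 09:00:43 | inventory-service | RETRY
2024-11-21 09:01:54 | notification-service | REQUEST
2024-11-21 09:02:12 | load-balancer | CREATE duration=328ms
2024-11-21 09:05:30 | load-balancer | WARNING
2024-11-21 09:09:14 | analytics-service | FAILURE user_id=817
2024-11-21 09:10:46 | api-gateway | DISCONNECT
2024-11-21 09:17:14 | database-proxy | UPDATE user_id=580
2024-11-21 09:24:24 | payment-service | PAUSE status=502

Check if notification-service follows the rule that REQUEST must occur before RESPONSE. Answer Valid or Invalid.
Invalid

To validate ordering:

1. Required order: REQUEST → RESPONSE
2. Rule: REQUEST must occur before RESPONSE
3. Check actual order of events for notification-service
4. Result: Invalid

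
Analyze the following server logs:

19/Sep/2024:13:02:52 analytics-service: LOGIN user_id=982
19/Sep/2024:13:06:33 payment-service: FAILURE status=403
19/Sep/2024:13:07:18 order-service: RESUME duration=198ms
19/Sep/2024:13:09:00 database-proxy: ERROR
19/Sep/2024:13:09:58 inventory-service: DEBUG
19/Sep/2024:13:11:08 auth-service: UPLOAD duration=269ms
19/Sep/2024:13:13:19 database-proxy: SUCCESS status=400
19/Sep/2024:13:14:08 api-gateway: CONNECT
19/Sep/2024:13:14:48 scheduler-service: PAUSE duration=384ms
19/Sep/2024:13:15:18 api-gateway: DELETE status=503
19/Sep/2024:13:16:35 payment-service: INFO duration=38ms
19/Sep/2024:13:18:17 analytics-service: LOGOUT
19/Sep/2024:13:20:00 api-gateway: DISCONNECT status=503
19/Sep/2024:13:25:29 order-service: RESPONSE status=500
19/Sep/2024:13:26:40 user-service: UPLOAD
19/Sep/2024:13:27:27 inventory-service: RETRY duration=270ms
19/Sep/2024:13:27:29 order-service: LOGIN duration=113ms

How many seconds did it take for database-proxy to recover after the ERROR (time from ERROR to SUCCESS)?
259

To calculate recovery time:

1. Find ERROR event for database-proxy: 19/Sep/2024:13:09:00
2. Find next SUCCESS event for database-proxy: 19/Sep/2024:13:13:19
3. Recovery time: 19/Sep/2024:13:13:19 - 19/Sep/2024:13:09:00 = 259 seconds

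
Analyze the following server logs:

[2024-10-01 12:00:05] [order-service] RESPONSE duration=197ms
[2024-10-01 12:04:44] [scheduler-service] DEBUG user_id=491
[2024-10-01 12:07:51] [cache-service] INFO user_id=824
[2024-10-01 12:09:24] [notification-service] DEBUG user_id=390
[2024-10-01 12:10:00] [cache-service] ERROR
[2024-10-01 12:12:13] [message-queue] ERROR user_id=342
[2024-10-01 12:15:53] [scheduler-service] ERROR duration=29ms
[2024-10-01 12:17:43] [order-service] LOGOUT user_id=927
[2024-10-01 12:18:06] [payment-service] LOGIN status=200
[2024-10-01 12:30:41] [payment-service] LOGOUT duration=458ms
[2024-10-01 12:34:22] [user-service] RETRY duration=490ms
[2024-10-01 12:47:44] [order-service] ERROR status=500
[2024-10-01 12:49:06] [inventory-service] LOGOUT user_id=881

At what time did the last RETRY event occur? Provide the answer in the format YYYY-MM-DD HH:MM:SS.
2024-10-01 12:34:22

To find the last event:

1. Filter for all RETRY events
2. Sort by timestamp
3. Select the last one
4. Timestamp: 2024-10-01 12:34:22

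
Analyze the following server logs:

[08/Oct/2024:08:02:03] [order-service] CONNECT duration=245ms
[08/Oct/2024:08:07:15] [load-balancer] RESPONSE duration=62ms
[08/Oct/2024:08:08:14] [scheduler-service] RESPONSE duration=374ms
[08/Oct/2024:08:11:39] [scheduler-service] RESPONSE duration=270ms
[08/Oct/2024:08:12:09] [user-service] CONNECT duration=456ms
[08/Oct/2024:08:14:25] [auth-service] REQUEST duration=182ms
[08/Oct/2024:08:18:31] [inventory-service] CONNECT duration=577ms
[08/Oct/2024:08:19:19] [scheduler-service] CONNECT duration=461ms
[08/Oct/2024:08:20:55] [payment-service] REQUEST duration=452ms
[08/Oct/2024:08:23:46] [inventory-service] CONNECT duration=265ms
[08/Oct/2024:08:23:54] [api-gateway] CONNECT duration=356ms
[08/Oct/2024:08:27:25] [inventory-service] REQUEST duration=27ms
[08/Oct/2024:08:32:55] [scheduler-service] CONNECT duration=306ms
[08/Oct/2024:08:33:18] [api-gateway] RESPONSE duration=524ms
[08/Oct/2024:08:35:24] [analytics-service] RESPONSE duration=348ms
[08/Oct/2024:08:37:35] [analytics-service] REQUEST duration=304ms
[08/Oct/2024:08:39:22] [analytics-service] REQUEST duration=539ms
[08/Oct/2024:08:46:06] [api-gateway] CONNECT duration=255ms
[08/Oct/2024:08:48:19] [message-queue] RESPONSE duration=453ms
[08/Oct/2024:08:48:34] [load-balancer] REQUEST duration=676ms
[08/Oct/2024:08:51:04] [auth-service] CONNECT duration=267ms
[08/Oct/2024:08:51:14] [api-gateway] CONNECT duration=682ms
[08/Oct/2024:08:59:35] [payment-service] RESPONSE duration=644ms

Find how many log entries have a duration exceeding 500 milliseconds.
6

To count timeouts:

1. Threshold: 500ms
2. Extract duration from each log entry
3. Count entries where duration > 500
4. Timeout count: 6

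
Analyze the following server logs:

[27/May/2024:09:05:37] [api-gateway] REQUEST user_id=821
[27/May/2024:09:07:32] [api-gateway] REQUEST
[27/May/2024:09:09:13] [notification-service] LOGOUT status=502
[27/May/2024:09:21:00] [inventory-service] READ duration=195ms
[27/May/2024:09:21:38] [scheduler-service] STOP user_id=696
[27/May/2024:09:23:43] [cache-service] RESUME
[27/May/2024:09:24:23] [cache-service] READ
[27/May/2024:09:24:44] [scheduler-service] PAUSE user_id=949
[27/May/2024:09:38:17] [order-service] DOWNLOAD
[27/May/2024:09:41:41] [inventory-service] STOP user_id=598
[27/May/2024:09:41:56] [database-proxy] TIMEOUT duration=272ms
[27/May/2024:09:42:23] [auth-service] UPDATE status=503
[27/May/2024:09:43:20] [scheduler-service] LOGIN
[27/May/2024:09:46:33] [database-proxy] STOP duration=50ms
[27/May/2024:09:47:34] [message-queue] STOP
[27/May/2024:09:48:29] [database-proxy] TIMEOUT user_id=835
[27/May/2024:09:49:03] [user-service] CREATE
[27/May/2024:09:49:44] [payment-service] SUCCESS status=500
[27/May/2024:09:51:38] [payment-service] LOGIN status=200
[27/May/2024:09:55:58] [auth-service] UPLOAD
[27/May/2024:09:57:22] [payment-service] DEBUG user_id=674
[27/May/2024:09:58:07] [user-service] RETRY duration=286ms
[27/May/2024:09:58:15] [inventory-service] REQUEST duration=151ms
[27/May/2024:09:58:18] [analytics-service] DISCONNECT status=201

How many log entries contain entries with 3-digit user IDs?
6

To find matching entries:

1. Pattern to match: entries with 3-digit user IDs
2. Scan each log entry for the pattern
3. Count matches: 6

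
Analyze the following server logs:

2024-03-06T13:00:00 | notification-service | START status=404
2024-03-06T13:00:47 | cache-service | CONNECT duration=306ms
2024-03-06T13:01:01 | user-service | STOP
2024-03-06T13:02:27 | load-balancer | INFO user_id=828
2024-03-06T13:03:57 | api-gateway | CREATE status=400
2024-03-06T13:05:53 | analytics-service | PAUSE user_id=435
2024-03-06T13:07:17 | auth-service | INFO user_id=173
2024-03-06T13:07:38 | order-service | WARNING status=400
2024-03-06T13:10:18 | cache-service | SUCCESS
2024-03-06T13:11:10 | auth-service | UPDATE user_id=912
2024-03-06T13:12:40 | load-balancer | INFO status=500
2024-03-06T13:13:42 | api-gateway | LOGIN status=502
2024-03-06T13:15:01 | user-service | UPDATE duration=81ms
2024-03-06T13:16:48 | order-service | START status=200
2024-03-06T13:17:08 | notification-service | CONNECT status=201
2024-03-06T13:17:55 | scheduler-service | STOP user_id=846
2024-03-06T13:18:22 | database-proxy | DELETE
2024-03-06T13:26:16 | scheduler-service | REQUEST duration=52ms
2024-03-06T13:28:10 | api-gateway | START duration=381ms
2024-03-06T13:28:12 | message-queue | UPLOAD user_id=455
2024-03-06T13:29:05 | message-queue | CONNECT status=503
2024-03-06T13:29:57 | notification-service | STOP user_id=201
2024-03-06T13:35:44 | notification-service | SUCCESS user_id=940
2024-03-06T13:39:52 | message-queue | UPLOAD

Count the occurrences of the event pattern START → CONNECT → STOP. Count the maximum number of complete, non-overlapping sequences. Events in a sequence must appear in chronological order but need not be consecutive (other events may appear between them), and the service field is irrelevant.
3

To count sequences:

1. Look for pattern: START → CONNECT → STOP
2. Greedily scan the log in chronological order, matching each sequence element in turn (ignoring service)
3. Each time the full pattern completes, increment the count and restart matching from the next event
4. Complete non-overlapping sequences found: 3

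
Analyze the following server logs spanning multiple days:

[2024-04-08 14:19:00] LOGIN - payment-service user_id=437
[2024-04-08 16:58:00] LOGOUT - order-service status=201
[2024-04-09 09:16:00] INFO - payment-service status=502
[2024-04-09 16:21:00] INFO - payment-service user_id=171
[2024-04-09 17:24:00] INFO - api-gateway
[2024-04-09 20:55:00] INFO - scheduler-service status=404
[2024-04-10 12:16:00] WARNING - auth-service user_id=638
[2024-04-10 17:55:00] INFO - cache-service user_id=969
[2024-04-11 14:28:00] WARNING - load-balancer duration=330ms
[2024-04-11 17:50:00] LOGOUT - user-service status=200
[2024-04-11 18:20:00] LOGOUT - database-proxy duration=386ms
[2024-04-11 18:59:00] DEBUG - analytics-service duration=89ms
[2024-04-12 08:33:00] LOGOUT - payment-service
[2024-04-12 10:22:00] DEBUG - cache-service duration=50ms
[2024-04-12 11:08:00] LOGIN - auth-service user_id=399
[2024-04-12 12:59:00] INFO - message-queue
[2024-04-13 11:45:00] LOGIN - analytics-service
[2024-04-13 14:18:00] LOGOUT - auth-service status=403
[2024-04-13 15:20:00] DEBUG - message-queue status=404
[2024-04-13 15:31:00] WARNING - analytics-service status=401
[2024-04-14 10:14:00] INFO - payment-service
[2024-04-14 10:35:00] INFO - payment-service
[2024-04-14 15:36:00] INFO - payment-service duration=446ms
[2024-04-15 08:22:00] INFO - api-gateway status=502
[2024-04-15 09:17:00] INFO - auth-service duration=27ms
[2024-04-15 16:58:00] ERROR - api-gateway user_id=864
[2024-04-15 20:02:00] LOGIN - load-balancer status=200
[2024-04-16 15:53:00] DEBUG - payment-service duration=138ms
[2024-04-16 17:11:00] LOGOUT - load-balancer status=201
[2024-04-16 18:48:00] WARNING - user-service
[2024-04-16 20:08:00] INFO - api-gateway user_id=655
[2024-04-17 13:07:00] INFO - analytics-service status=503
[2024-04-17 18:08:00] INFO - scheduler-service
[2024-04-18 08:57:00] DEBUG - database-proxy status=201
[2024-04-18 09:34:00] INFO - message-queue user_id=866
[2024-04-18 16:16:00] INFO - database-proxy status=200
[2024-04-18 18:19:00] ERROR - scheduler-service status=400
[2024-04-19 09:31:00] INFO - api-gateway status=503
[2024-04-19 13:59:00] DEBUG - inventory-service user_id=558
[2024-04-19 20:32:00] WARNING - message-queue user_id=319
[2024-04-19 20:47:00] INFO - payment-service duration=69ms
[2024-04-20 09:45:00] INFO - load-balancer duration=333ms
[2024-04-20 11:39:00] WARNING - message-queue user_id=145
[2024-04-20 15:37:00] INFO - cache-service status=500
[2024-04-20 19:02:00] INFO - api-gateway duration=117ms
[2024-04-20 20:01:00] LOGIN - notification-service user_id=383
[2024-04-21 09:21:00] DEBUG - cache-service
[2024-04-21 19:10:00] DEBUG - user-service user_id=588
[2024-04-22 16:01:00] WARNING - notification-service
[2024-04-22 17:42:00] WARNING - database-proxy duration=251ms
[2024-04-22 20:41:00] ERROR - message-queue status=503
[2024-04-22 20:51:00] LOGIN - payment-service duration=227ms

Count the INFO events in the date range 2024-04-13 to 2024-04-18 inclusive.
10

To filter by date range:

1. Date range: 2024-04-13 through 2024-04-18, both dates inclusive
2. Filter for INFO events whose date falls in this range
3. Count matching events: 10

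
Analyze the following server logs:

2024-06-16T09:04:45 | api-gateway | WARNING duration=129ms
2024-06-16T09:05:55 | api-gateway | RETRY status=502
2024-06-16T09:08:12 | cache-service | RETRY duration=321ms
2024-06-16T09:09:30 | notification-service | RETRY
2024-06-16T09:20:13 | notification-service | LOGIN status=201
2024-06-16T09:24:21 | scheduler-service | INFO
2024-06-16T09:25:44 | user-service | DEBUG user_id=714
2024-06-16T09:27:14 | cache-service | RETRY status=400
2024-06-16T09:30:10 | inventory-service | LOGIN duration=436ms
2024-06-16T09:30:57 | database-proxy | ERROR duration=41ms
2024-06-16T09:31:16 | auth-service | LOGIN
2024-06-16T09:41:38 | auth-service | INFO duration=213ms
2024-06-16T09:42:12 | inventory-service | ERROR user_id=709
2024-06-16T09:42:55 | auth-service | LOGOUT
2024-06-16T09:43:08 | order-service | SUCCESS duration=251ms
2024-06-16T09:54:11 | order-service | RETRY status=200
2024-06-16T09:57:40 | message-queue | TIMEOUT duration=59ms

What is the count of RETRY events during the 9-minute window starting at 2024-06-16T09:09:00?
1

To count events in the time window:

1. Window boundaries: 2024-06-16T09:09:00 to 2024-06-16T09:18:00
2. Filter for RETRY events within this window
3. Count matching events: 1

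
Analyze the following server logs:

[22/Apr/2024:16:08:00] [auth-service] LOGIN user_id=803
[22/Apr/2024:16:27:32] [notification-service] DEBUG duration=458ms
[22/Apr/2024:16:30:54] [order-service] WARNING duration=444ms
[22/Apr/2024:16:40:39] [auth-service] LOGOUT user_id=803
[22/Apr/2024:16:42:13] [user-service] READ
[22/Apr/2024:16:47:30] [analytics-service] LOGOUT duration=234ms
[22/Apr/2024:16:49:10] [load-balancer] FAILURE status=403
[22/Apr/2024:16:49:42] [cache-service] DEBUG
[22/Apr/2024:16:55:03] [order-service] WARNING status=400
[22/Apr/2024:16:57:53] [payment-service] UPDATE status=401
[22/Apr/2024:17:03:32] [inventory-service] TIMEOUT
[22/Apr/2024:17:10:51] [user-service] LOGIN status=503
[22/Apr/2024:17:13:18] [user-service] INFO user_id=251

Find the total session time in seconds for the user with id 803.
1959

To calculate session duration:

1. Find LOGIN event for user_id=803: 22/Apr/2024:16:08:00
2. Find LOGOUT event for user_id=803: 22/Apr/2024:16:40:39
3. Session duration: 22/Apr/2024:16:40:39 - 22/Apr/2024:16:08:00 = 1959 seconds (32 minutes)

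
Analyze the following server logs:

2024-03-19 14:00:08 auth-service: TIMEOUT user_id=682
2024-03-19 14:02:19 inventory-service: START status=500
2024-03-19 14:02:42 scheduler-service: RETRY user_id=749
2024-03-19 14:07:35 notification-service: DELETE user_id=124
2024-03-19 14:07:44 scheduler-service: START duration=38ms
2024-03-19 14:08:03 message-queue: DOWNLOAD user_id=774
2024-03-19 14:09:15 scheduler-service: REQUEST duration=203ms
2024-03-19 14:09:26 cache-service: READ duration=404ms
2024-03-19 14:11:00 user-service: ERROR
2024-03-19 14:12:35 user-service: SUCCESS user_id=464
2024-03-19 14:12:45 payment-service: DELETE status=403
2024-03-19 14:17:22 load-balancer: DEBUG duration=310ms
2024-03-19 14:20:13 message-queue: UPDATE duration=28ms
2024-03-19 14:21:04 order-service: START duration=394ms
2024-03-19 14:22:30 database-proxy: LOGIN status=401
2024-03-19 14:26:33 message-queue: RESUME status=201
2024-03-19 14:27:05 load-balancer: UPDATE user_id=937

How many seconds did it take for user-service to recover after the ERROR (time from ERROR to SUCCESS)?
95

To calculate recovery time:

1. Find ERROR event for user-service: 2024-03-19 14:11:00
2. Find next SUCCESS event for user-service: 2024-03-19 14:12:35
3. Recovery time: 2024-03-19 14:12:35 - 2024-03-19 14:11:00 = 95 seconds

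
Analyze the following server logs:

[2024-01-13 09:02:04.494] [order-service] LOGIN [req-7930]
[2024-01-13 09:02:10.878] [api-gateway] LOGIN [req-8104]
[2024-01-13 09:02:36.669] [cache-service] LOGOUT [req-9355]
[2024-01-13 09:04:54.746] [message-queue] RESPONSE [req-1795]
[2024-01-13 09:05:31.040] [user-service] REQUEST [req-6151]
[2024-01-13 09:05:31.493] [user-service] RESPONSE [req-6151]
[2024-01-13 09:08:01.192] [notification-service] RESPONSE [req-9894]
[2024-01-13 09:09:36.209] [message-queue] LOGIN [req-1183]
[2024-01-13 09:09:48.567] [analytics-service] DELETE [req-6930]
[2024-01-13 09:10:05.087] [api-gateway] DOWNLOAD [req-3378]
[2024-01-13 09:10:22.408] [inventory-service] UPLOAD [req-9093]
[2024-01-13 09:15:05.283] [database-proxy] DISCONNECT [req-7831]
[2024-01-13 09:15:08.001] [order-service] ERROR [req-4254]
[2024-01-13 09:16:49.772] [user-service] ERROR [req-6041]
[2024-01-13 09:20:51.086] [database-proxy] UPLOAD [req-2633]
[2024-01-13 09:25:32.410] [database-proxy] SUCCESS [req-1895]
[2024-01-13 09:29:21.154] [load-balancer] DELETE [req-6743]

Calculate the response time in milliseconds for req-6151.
453

To calculate latency:

1. Find REQUEST with id req-6151: 2024-01-13 09:05:31.040
2. Find RESPONSE with id req-6151: 2024-01-13 09:05:31.493
3. Latency: 2024-01-13 09:05:31.493 - 2024-01-13 09:05:31.040 = 453ms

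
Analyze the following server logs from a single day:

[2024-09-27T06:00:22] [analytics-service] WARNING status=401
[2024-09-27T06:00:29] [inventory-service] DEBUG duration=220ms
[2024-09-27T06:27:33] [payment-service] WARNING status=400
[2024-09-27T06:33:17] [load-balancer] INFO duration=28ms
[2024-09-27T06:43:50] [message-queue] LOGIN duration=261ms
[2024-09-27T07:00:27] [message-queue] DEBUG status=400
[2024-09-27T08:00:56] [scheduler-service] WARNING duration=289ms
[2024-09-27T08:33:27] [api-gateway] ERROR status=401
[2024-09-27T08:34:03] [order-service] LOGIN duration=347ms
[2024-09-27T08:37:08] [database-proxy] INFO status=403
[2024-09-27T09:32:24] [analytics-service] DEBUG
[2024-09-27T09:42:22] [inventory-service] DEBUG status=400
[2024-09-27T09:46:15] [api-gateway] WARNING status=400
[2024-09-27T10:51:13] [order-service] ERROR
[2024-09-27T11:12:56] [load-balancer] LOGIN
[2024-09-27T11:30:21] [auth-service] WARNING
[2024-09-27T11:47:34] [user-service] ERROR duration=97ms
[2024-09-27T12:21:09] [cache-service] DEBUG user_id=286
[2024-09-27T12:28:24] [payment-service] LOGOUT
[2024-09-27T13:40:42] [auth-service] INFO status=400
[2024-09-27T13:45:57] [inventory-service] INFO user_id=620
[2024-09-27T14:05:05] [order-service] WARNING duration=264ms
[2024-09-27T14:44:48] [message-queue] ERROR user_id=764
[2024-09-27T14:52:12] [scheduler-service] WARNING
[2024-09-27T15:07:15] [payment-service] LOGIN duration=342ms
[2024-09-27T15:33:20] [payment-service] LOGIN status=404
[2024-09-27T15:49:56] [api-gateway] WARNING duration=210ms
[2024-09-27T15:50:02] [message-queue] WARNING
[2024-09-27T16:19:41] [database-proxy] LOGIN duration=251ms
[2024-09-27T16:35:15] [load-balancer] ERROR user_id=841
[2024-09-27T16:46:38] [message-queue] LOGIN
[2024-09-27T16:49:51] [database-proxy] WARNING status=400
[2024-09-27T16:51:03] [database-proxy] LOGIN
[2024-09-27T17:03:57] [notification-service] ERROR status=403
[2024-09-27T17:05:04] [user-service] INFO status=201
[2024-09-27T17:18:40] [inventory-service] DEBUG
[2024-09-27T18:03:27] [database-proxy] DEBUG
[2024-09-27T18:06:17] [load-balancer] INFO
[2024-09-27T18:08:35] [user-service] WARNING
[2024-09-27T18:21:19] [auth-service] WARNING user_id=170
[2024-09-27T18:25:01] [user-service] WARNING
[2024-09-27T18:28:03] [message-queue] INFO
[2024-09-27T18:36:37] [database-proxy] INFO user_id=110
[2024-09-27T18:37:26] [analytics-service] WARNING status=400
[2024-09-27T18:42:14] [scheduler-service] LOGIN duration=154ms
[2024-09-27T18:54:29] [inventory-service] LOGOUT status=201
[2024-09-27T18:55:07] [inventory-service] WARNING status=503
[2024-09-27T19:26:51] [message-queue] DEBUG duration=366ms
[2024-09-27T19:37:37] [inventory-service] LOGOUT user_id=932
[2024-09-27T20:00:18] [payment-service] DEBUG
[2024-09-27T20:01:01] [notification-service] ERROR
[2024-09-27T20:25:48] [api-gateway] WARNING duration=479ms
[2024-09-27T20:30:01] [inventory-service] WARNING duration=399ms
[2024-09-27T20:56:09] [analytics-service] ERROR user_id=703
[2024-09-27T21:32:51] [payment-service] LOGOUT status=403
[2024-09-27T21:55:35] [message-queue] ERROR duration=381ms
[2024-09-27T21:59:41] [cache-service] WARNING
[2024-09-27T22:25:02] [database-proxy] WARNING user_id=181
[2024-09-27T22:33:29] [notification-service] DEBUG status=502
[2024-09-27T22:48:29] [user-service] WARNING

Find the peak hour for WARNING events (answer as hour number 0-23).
18

To find the peak hour:

1. Group all WARNING events by hour
2. Count events in each hour
3. Find hour with maximum count
4. Peak hour: 18 (with 5 events)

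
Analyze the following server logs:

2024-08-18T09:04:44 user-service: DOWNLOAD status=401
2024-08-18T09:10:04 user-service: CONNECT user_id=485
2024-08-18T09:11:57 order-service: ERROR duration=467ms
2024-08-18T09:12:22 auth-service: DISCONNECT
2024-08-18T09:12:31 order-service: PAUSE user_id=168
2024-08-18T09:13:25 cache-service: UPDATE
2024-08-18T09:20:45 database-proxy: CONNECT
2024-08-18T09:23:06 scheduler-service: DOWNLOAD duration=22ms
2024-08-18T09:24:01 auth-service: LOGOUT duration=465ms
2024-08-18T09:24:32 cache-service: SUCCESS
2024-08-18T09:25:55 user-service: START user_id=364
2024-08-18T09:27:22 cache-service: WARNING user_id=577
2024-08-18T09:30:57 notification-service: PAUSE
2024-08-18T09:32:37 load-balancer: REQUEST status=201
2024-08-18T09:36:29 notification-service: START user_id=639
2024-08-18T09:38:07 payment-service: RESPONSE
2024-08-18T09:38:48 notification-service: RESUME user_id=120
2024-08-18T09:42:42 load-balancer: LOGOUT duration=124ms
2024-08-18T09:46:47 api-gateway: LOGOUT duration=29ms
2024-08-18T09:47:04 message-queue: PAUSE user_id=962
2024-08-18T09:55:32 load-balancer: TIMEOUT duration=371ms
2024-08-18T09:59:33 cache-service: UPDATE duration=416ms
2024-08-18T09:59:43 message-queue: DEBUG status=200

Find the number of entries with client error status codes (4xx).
1

To find matching entries:

1. Pattern to match: client error status codes (4xx)
2. Scan each log entry for the pattern
3. Count matches: 1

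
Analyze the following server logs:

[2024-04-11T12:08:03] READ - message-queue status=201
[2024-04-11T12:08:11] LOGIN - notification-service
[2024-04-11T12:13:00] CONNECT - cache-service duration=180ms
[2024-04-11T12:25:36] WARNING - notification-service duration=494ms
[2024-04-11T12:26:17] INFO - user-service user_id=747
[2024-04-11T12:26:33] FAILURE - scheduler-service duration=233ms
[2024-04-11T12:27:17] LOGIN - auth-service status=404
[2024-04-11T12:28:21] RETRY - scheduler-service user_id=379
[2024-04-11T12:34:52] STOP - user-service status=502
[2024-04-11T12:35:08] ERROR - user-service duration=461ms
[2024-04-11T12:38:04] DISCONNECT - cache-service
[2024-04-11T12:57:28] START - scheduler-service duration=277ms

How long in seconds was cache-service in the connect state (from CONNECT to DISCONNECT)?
1504

To calculate state duration:

1. Find CONNECT event for cache-service: 2024-04-11T12:13:00
2. Find DISCONNECT event for cache-service: 2024-04-11T12:38:04
3. Calculate duration: 2024-04-11T12:38:04 - 2024-04-11T12:13:00 = 1504 seconds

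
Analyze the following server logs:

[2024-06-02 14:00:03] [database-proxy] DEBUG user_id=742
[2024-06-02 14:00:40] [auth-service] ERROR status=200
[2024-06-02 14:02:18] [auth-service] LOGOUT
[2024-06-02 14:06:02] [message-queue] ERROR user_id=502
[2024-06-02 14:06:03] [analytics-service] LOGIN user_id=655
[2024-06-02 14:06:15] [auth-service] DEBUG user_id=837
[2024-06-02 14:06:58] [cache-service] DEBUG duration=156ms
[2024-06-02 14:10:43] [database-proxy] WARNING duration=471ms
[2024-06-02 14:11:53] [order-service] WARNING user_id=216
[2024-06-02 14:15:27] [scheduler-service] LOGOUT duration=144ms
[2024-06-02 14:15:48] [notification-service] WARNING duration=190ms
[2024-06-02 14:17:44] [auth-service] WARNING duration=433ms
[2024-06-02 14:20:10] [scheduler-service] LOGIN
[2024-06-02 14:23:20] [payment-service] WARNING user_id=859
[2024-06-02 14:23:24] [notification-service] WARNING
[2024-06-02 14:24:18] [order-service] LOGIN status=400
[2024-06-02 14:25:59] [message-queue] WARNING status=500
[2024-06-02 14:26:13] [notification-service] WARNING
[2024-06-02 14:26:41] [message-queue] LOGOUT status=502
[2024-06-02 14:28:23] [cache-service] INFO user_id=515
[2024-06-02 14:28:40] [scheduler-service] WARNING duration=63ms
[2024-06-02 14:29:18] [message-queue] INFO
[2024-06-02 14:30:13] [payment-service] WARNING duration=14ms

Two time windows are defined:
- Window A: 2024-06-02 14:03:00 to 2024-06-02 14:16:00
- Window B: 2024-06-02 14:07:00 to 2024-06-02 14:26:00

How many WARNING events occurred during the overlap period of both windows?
3

To find overlap events:

1. Window A: 2024-06-02 14:03:00 to 2024-06-02 14:16:00
2. Window B: 2024-06-02 14:07:00 to 2024-06-02 14:26:00
3. Overlap period: 2024-06-02 14:07:00 to 2024-06-02 14:16:00
4. Count WARNING events in overlap: 3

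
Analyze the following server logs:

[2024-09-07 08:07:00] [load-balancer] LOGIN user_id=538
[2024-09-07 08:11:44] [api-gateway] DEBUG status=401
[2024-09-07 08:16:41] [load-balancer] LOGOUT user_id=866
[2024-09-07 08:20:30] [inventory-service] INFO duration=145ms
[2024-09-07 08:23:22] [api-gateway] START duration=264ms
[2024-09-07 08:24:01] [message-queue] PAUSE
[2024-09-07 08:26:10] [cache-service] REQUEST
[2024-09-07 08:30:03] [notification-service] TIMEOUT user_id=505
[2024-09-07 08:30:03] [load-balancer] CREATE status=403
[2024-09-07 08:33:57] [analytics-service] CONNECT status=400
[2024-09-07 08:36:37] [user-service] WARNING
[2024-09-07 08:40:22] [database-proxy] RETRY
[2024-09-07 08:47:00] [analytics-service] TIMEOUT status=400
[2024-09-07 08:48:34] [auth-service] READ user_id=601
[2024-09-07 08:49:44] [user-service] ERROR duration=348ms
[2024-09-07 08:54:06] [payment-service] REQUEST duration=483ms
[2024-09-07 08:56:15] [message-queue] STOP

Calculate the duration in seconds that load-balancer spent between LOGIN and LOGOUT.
581

To calculate state duration:

1. Find LOGIN event for load-balancer: 2024-09-07 08:07:00
2. Find LOGOUT event for load-balancer: 2024-09-07 08:16:41
3. Calculate duration: 2024-09-07 08:16:41 - 2024-09-07 08:07:00 = 581 seconds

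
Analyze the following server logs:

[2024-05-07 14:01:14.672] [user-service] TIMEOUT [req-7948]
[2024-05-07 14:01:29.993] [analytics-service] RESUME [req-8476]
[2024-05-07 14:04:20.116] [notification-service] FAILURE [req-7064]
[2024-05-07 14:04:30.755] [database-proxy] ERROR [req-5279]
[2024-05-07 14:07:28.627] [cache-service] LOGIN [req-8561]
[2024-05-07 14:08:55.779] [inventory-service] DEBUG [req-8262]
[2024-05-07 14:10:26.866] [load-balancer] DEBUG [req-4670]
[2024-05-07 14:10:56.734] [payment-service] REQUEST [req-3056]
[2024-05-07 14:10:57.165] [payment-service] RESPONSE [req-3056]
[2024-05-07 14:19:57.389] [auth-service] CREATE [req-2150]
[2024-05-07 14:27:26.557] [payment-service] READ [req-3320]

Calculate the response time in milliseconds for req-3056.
431

To calculate latency:

1. Find REQUEST with id req-3056: 2024-05-07 14:10:56.734
2. Find RESPONSE with id req-3056: 2024-05-07 14:10:57.165
3. Latency: 2024-05-07 14:10:57.165 - 2024-05-07 14:10:56.734 = 431ms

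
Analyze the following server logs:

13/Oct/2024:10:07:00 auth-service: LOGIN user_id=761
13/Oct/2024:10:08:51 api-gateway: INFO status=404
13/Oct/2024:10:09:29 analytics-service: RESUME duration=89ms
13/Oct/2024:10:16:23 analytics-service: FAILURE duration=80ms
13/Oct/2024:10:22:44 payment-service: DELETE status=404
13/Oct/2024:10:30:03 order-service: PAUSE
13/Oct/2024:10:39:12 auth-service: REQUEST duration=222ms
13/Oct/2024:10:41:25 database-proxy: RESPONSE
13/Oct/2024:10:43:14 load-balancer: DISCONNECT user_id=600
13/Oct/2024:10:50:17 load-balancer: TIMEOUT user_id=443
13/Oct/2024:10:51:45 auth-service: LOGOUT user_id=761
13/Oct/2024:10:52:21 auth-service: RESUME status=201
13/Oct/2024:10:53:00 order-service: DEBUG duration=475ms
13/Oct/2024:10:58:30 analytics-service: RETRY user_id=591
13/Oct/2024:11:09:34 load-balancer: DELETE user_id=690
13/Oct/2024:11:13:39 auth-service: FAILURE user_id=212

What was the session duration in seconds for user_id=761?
2685

To calculate session duration:

1. Find LOGIN event for user_id=761: 13/Oct/2024:10:07:00
2. Find LOGOUT event for user_id=761: 13/Oct/2024:10:51:45
3. Session duration: 13/Oct/2024:10:51:45 - 13/Oct/2024:10:07:00 = 2685 seconds (44 minutes)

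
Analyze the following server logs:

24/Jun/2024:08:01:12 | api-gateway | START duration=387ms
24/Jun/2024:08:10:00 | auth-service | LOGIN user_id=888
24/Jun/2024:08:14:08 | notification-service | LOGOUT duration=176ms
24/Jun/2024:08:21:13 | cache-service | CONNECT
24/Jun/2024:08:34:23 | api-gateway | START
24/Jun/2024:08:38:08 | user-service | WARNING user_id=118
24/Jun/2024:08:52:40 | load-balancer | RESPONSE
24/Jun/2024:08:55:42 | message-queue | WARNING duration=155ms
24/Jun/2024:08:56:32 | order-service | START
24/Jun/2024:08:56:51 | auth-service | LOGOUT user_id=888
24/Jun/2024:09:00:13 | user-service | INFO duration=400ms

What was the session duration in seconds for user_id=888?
2811

To calculate session duration:

1. Find LOGIN event for user_id=888: 24/Jun/2024:08:10:00
2. Find LOGOUT event for user_id=888: 24/Jun/2024:08:56:51
3. Session duration: 24/Jun/2024:08:56:51 - 24/Jun/2024:08:10:00 = 2811 seconds (46 minutes)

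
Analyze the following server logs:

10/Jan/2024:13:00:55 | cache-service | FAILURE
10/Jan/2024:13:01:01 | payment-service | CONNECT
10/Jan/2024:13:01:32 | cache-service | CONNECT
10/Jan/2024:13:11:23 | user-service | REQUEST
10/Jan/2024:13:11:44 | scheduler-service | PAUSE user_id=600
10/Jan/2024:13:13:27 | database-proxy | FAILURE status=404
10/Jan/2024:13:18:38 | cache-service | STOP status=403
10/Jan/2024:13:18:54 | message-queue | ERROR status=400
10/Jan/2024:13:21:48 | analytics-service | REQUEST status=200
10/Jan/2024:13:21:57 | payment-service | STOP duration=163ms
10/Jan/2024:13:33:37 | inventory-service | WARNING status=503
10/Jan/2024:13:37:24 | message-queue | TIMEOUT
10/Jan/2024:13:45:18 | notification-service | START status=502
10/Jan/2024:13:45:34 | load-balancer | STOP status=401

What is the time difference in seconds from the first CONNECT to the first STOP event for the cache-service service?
1026

To find the time between events:

1. Locate the first CONNECT event for cache-service: 10/Jan/2024:13:01:32
2. Locate the first STOP event for cache-service: 10/Jan/2024:13:18:38
3. Calculate the difference: 10/Jan/2024:13:18:38 - 10/Jan/2024:13:01:32 = 1026 seconds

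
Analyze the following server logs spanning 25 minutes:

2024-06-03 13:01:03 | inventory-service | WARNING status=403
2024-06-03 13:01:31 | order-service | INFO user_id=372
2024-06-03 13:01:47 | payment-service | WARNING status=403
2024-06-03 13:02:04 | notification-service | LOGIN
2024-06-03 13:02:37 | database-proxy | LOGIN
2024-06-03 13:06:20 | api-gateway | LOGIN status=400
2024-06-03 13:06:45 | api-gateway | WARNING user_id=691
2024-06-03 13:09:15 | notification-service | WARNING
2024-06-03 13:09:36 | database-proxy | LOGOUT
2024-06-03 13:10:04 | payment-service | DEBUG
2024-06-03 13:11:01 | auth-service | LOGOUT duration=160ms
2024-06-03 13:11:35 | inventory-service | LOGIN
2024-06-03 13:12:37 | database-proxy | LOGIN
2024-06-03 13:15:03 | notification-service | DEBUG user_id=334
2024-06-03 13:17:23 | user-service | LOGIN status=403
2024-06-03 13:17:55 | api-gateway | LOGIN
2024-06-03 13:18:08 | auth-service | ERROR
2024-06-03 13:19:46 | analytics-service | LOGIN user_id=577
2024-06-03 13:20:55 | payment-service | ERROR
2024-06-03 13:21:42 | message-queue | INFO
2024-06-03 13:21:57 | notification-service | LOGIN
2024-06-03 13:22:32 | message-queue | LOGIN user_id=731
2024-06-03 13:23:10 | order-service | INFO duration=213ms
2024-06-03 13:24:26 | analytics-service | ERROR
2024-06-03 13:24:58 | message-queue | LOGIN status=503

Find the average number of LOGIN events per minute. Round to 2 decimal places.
0.44

To calculate the rate:

1. Count total LOGIN events: 11
2. Total time period: 25 minutes
3. Rate = 11 / 25 = 0.44 events per minute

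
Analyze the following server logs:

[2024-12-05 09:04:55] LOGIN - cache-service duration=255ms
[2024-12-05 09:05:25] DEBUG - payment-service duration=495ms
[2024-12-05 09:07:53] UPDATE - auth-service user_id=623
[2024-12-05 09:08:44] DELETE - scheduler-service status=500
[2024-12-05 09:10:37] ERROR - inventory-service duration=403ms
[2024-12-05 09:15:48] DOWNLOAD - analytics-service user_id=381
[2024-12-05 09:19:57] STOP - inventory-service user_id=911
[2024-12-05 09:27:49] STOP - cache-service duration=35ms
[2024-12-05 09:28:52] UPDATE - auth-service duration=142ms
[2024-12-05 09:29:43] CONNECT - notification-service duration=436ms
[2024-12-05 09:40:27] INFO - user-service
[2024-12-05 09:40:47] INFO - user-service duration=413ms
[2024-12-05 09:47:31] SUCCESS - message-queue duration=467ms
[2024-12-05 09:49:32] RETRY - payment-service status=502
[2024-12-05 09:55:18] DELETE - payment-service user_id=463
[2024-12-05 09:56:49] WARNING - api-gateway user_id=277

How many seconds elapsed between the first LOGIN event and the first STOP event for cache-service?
1374

To find the time between events:

1. Locate the first LOGIN event for cache-service: 2024-12-05 09:04:55
2. Locate the first STOP event for cache-service: 2024-12-05 09:27:49
3. Calculate the difference: 2024-12-05 09:27:49 - 2024-12-05 09:04:55 = 1374 seconds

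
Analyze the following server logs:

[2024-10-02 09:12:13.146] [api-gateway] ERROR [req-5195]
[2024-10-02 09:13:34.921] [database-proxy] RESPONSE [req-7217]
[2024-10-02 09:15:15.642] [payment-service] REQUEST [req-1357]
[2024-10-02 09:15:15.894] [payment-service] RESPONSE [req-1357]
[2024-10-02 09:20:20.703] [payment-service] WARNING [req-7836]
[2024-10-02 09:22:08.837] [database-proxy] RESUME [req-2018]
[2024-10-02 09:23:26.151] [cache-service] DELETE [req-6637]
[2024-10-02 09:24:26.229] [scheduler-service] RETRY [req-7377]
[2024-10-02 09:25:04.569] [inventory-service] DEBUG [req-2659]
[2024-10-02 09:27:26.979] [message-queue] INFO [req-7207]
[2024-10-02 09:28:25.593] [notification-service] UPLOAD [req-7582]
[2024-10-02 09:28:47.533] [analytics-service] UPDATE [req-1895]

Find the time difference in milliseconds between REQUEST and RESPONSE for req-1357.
252

To calculate latency:

1. Find REQUEST with id req-1357: 2024-10-02 09:15:15.642
2. Find RESPONSE with id req-1357: 2024-10-02 09:15:15.894
3. Latency: 2024-10-02 09:15:15.894 - 2024-10-02 09:15:15.642 = 252ms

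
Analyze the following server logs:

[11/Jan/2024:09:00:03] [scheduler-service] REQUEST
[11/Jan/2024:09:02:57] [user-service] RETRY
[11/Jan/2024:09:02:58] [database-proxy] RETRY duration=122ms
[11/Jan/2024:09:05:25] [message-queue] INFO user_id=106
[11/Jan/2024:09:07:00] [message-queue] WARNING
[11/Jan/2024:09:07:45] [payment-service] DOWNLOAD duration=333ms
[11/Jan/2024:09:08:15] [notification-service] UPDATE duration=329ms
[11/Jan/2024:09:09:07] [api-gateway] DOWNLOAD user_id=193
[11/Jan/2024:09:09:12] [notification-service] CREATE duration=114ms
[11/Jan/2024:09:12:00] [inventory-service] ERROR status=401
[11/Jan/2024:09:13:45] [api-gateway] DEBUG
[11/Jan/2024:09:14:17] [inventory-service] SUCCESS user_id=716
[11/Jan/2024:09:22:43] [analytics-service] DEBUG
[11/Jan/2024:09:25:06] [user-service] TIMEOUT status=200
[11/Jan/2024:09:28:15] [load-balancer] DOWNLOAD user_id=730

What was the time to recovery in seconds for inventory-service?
137

To calculate recovery time:

1. Find ERROR event for inventory-service: 11/Jan/2024:09:12:00
2. Find next SUCCESS event for inventory-service: 11/Jan/2024:09:14:17
3. Recovery time: 11/Jan/2024:09:14:17 - 11/Jan/2024:09:12:00 = 137 seconds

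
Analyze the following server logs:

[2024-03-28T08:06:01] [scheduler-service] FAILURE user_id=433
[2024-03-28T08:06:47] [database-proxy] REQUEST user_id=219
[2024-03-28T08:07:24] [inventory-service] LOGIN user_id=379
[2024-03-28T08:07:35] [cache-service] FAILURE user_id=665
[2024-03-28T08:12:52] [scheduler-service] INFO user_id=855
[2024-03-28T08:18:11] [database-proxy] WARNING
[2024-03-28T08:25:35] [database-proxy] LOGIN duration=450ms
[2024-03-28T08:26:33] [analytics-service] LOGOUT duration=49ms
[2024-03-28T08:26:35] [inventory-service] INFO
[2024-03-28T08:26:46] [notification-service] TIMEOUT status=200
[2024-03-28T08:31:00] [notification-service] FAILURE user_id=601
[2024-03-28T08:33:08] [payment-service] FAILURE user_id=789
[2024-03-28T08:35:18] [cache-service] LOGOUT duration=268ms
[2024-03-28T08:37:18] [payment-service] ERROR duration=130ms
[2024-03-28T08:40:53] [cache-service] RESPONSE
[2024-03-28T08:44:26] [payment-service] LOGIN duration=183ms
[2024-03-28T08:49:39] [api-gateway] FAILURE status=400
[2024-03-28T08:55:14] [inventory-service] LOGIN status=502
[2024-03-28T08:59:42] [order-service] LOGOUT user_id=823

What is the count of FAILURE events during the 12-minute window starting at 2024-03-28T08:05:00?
2

To count events in the time window:

1. Window boundaries: 2024-03-28T08:05:00 to 2024-03-28T08:17:00
2. Filter for FAILURE events within this window
3. Count matching events: 2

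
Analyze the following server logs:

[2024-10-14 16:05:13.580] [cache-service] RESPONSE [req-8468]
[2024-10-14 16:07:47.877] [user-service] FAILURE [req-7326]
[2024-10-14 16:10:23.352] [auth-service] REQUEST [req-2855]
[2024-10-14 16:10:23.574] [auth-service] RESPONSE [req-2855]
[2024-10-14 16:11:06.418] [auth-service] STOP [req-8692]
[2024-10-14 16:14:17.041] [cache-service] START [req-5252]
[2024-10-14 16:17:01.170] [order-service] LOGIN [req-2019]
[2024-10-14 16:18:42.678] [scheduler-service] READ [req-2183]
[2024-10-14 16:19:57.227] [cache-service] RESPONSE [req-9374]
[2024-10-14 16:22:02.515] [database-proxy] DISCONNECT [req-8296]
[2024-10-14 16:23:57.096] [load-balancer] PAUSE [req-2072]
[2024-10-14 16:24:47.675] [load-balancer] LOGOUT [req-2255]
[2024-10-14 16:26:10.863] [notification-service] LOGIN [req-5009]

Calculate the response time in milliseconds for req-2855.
222

To calculate latency:

1. Find REQUEST with id req-2855: 2024-10-14 16:10:23.352
2. Find RESPONSE with id req-2855: 2024-10-14 16:10:23.574
3. Latency: 2024-10-14 16:10:23.574 - 2024-10-14 16:10:23.352 = 222ms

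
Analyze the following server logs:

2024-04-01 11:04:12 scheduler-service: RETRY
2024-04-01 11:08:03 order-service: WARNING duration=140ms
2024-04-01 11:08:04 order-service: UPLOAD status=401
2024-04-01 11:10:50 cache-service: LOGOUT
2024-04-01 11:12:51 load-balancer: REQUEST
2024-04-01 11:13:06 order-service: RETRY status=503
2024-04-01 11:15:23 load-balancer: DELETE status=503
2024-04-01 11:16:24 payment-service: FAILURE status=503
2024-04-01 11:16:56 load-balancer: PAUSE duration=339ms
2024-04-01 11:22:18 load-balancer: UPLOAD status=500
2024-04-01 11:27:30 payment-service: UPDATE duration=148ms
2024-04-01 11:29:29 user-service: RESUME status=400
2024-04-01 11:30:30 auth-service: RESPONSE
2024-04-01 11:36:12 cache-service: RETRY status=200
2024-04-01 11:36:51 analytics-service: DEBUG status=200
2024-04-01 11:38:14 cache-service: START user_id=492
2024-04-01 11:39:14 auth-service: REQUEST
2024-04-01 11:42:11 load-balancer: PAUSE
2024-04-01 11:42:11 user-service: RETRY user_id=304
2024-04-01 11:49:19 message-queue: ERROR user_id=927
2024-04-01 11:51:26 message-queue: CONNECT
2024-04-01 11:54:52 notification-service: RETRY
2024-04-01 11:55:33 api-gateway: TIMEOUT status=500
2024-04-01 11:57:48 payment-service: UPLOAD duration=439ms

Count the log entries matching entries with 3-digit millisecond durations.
4

To find matching entries:

1. Pattern to match: entries with 3-digit millisecond durations
2. Scan each log entry for the pattern
3. Count matches: 4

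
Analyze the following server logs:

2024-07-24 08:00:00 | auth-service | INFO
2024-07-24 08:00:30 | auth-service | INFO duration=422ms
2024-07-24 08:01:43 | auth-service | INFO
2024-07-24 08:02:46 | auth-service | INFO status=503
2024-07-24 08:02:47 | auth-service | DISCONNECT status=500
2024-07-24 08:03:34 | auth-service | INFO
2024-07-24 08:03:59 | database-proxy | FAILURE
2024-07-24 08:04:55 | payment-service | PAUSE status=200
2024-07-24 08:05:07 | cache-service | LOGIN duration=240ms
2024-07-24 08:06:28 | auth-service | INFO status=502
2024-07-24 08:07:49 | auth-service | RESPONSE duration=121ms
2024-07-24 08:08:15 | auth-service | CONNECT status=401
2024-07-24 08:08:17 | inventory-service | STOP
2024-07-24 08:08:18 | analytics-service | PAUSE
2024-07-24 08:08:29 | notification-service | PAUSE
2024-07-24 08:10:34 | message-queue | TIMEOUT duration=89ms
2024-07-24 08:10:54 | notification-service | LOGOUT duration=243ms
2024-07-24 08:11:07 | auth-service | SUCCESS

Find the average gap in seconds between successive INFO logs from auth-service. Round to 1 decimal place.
77.6

To calculate average interval:

1. Find all INFO events for auth-service in order
2. Calculate time gaps between consecutive events
3. Compute mean of gaps: 388 / 5 = 77.6 seconds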